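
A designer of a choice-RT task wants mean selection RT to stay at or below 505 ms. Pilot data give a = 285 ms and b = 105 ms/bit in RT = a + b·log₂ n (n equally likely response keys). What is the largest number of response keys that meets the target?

4

Information budget: (505 − 285)/105 = 2.0952 bits, so n ≤ 2^2.0952 = 4.273 → at most 4.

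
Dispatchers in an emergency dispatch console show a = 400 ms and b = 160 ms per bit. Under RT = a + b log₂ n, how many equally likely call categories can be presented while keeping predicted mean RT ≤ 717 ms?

3

Set 400 + 160·log₂ n ≤ 717 → log₂ n ≤ (717 − 400)/160 = 1.9812.
So n ≤ 2^1.9812 = 3.948; the largest integer n is 3.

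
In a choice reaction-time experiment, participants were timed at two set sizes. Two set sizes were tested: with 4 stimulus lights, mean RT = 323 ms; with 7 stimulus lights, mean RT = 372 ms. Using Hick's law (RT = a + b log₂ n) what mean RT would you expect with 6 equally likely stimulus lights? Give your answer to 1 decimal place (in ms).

358.5 ms

With log₂ n on the abscissa the relation is linear; from the two conditions:
  b = (372 − 323) / (log₂ 7 − log₂ 4) = 49 / (2.8074 − 2) = 60.692 ms/bit
  a = 323 − 60.692 × 2 = 201.616 ms
Then RT(6) = 201.616 + 60.692 × log₂ 6 = 201.616 + 60.692 × 2.5850 ≈ 358.503 ms.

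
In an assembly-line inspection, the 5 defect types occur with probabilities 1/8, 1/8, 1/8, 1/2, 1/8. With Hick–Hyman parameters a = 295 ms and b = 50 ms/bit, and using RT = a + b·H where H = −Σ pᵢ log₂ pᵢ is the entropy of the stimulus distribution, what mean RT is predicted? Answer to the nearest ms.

395 ms

H = −Σ pᵢ log₂ pᵢ = 0.125·3 + 0.125·3 + 0.125·3 + 0.5·1 + 0.125·3 = 2.000 bits.
RT = 295 + 50 × 2.000 = 395.00 ms.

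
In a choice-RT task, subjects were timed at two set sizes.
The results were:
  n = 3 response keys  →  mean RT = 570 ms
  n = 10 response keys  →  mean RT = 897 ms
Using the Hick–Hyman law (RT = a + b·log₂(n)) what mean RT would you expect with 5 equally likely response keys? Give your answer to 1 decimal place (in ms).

708.7 ms

Solve the two-equation system in a and b:
  b = (897 − 570) / (log₂ 10 − log₂ 3) = 327 / (3.3219 − 1.5850) = 188.259 ms/bit
  a = 570 − 188.259 × 1.5850 = 271.616 ms
Then RT(5) = 271.616 + 188.259 × log₂ 5 = 271.616 + 188.259 × 2.3219 ≈ 708.741 ms.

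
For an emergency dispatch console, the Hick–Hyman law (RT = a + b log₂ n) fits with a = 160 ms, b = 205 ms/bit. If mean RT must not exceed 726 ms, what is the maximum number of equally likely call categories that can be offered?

205·log₂ n ≤ 726 − 160 = 566, giving log₂ n ≤ 2.7610 and n ≤ 6.779. The largest whole number is 6.

6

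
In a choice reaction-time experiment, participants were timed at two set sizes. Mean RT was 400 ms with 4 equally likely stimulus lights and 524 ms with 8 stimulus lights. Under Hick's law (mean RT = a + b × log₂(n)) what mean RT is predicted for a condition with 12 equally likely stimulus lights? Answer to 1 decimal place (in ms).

Fit slope and intercept:
  b = (524 − 400) / (log₂ 8 − log₂ 4) = 124 / (3 − 2) = 124.000 ms/bit
  a = 400 − 124.000 × 2 = 152.000 ms
Then RT(12) = 152.000 + 124.000 × log₂ 12 = 152.000 + 124.000 × 3.5850 ≈ 596.535 ms.

596.5 ms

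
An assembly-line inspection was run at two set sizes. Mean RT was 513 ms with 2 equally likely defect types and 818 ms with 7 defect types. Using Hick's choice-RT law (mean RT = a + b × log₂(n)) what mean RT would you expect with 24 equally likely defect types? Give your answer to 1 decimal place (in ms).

Solve the two-equation system in a and b:
  b = (818 − 513) / (log₂ 7 − log₂ 2) = 305 / (2.8074 − 1) = 168.755 ms/bit
  a = 513 − 168.755 × 1 = 344.245 ms
Then RT(24) = 344.245 + 168.755 × log₂ 24 = 344.245 + 168.755 × 4.5850 ≈ 1117.980 ms.

1118.0 ms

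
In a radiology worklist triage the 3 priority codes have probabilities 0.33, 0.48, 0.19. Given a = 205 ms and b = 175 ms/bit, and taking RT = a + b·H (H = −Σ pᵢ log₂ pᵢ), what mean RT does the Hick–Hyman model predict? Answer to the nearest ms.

Entropy contributions −pᵢ log₂ pᵢ: 0.5278, 0.5083, 0.4552; sum H = 1.4913 bits.
RT = a + bH = 205 + 175·1.4913 = 465.98 ms.

466 ms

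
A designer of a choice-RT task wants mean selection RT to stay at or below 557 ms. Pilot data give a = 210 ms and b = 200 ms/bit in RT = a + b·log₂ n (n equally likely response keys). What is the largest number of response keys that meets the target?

Information budget: (557 − 210)/200 = 1.7350 bits, so n ≤ 2^1.7350 = 3.329 → at most 3.

3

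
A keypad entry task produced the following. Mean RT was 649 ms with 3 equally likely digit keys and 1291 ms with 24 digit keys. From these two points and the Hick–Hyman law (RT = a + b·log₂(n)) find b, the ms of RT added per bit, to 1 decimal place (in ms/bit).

214.0 ms/bit

Slope: b = (1291 − 649) / (log₂ 24 − log₂ 3) = 642/3.0000 = 214.000 ms/bit.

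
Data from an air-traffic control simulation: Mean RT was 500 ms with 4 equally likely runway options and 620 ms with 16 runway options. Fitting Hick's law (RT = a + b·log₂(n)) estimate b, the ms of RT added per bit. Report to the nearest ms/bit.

The slope on a log₂ axis is (620 − 500) / (4 − 2) = 60 ms/bit.

60 ms/bit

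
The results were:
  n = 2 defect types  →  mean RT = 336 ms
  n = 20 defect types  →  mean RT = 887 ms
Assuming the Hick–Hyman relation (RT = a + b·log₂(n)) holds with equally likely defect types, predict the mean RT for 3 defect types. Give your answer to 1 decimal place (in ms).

433.0 ms

RT is linear in log₂ n, so two points fix the line:
  b = (887 − 336) / (log₂ 20 − log₂ 2) = 551 / (4.3219 − 1) = 165.868 ms/bit
  a = 336 − 165.868 × 1 = 170.132 ms
Then RT(3) = 170.132 + 165.868 × log₂ 3 = 170.132 + 165.868 × 1.5850 ≈ 433.026 ms.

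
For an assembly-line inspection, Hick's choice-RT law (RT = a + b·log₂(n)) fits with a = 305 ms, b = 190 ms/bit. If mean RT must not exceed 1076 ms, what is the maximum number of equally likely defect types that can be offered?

190·log₂ n ≤ 1076 − 305 = 771, giving log₂ n ≤ 4.0579 and n ≤ 16.655. The largest whole number is 16.

16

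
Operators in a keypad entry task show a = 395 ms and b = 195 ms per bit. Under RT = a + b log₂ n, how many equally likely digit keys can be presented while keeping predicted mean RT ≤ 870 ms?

Set 395 + 195·log₂ n ≤ 870 → log₂ n ≤ (870 − 395)/195 = 2.4359.
So n ≤ 2^2.4359 = 5.411; the largest integer n is 5.

5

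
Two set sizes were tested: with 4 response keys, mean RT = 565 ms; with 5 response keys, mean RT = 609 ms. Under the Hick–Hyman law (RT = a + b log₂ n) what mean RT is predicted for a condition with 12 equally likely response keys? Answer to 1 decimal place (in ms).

Solve the two-equation system in a and b:
  b = (609 − 565) / (log₂ 5 − log₂ 4) = 44 / (2.3219 − 2) = 136.676 ms/bit
  a = 565 − 136.676 × 2 = 291.647 ms
Then RT(12) = 291.647 + 136.676 × log₂ 12 = 291.647 + 136.676 × 3.5850 ≈ 781.627 ms.

781.6 ms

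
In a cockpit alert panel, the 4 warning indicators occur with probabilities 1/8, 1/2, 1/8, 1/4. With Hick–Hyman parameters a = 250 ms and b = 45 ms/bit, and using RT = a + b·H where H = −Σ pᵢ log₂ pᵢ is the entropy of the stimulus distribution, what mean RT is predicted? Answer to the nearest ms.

Each term −pᵢ log₂ pᵢ: 0.125·3 + 0.5·1 + 0.125·3 + 0.25·2; summed, H = 1.750 bits.
Mean RT = a + bH = 250 + 45·1.750 = 328.75 ms.

329 ms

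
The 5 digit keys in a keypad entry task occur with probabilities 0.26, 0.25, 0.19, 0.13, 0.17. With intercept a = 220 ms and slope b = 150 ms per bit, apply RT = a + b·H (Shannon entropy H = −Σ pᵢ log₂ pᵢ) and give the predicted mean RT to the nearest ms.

562 ms

Entropy contributions −pᵢ log₂ pᵢ: 0.5053, 0.5000, 0.4552, 0.3826, 0.4346; sum H = 2.2777 bits.
RT = a + bH = 220 + 150·2.2777 = 561.66 ms.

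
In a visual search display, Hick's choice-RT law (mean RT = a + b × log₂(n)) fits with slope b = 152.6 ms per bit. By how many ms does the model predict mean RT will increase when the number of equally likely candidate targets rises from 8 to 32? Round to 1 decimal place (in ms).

The intercept a cancels: ΔRT = b·(log₂ n₂ − log₂ n₁) = b·log₂(n₂/n₁).
log₂(32) − log₂(8) = log₂(32/8) = log₂(4) = 2.
ΔRT = 152.6 × 2.0000 = 305.200 ms.

305.2 ms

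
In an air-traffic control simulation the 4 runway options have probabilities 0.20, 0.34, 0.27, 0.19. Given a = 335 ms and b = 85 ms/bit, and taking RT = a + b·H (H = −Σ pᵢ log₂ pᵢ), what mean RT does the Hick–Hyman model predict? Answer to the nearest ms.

H = 0.20·log₂(1/0.20) + 0.34·log₂(1/0.34) + 0.27·log₂(1/0.27) + 0.19·log₂(1/0.19) = 1.9588 bits.
RT = 335 + 85 × 1.9588 = 501.50 ms.

501 ms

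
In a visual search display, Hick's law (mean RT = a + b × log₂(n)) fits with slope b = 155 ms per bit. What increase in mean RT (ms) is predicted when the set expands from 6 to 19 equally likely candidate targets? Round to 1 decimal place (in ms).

257.8 ms

The intercept a cancels: ΔRT = b·(log₂ n₂ − log₂ n₁) = b·log₂(n₂/n₁).
log₂(19) − log₂(6) = 4.2479 − 2.5850 = 1.6630.
ΔRT = 155 × 1.6630 = 257.760 ms.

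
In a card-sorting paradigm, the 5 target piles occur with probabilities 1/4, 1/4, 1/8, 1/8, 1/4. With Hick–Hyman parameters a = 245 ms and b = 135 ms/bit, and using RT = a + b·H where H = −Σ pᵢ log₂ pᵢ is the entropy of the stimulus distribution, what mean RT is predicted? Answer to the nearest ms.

549 ms

Each term −pᵢ log₂ pᵢ: 0.25·2 + 0.25·2 + 0.125·3 + 0.125·3 + 0.25·2; summed, H = 2.250 bits.
Mean RT = a + bH = 245 + 135·2.250 = 548.75 ms.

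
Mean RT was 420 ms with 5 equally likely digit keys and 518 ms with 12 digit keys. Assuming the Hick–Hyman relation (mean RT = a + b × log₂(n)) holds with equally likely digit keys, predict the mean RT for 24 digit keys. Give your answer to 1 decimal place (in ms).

Fit slope and intercept:
  b = (518 − 420) / (log₂ 12 − log₂ 5) = 98 / (3.5850 − 2.3219) = 77.591 ms/bit
  a = 420 − 77.591 × 2.3219 = 239.839 ms
Then RT(24) = 239.839 + 77.591 × log₂ 24 = 239.839 + 77.591 × 4.5850 ≈ 595.591 ms.

595.6 ms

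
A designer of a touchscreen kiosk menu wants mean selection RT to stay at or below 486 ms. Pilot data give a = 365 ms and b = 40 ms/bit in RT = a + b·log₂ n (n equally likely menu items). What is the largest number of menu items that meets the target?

40·log₂ n ≤ 486 − 365 = 121, giving log₂ n ≤ 3.0250 and n ≤ 8.140. The largest whole number is 8.

8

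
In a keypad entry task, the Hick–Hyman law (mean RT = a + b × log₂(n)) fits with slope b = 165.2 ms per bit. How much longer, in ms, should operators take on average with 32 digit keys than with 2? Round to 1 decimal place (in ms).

660.8 ms

The intercept a cancels: ΔRT = b·(log₂ n₂ − log₂ n₁) = b·log₂(n₂/n₁).
log₂(32) − log₂(2) = log₂(32/2) = log₂(16) = 4.
ΔRT = 165.2 × 4.0000 = 660.800 ms.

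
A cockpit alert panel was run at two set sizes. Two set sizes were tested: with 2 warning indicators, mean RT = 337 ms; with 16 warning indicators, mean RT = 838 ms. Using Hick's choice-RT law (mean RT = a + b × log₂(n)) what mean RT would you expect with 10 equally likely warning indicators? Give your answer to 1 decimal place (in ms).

With log₂ n on the abscissa the relation is linear; from the two conditions:
  b = (838 − 337) / (log₂ 16 − log₂ 2) = 501 / (4 − 1) = 167.000 ms/bit
  a = 337 − 167.000 × 1 = 170.000 ms
Then RT(10) = 170.000 + 167.000 × log₂ 10 = 170.000 + 167.000 × 3.3219 ≈ 724.762 ms.

724.8 ms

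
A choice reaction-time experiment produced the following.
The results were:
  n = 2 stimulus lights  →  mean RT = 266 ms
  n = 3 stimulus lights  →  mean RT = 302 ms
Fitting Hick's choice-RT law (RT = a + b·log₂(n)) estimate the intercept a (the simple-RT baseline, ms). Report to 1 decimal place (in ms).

Slope: b = (302 − 266) / (log₂ 3 − log₂ 2) = 36/0.5850 = 61.542 ms/bit.
a = RT₁ − b·log₂ n₁ = 266 − 61.542 × 1 = 204.458 ms.

204.5 ms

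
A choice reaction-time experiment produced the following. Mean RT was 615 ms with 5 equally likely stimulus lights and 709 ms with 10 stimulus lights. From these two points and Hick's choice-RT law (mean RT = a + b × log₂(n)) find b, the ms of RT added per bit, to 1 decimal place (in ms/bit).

b = (RT₂ − RT₁)/(log₂ n₂ − log₂ n₁) = (709 − 615)/(3.3219 − 2.3219) = 94.000 ms/bit.

94.0 ms/bit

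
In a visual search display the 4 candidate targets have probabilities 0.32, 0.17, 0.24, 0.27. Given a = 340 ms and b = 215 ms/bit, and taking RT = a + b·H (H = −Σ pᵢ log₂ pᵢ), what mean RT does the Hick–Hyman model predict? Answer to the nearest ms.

762 ms

H = 0.32·log₂(1/0.32) + 0.17·log₂(1/0.17) + 0.24·log₂(1/0.24) + 0.27·log₂(1/0.27) = 1.9648 bits.
RT = 340 + 215 × 1.9648 = 762.43 ms.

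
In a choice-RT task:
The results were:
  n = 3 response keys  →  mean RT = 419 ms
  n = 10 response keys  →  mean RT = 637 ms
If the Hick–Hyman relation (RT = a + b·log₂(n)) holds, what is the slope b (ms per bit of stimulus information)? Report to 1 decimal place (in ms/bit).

125.5 ms/bit

The slope on a log₂ axis is (637 − 419) / (3.3219 − 1.5850) = 125.506 ms/bit.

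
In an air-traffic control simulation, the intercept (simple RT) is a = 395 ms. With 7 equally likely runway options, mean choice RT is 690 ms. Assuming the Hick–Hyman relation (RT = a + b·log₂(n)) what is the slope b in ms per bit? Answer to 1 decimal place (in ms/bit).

log₂(7) = 2.8074 bits.
b = (RT − a)/log₂ n = (690 − 395) / 2.8074 = 105.081 ms/bit.

105.1 ms/bit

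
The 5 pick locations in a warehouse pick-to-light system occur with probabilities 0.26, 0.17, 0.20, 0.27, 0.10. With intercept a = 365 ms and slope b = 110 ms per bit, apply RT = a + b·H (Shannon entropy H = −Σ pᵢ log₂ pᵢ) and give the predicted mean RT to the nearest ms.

612 ms

H = 0.26·log₂(1/0.26) + 0.17·log₂(1/0.17) + 0.20·log₂(1/0.20) + 0.27·log₂(1/0.27) + 0.10·log₂(1/0.10) = 2.2465 bits.
RT = 365 + 110 × 2.2465 = 612.11 ms.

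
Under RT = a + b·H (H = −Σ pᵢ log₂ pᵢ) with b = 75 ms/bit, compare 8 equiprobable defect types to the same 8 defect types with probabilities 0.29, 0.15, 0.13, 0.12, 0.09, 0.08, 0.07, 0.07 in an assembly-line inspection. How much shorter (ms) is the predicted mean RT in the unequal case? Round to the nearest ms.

14 ms

Equiprobable entropy H₀ = log₂ 8 = 3.0000 bits.
Skewed entropy H = −Σ pᵢ log₂ pᵢ = 2.8194 bits.
ΔRT = b·(H₀ − H) = 75 × 0.1806 = 13.54 ms.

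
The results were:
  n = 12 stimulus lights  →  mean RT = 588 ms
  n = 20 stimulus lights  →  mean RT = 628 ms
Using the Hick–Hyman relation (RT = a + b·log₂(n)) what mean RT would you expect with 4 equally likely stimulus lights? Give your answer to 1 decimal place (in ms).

Fit slope and intercept:
  b = (628 − 588) / (log₂ 20 − log₂ 12) = 40 / (4.3219 − 3.5850) = 54.277 ms/bit
  a = 588 − 54.277 × 3.5850 = 393.420 ms
Then RT(4) = 393.420 + 54.277 × log₂ 4 = 393.420 + 54.277 × 2 ≈ 501.974 ms.

502.0 ms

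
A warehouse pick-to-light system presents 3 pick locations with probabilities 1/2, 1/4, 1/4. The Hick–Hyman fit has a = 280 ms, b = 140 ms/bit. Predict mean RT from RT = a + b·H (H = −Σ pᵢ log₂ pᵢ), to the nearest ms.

H = −Σ pᵢ log₂ pᵢ = 0.5·1 + 0.25·2 + 0.25·2 = 1.500 bits.
RT = 280 + 140 × 1.500 = 490.00 ms.

490 ms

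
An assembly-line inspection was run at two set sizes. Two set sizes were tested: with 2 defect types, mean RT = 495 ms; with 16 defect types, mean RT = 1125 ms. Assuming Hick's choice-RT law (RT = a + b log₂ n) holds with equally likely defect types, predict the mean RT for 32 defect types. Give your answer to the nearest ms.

Fit slope and intercept:
  b = (1125 − 495) / (log₂ 16 − log₂ 2) = 630 / (4 − 1) = 210 ms/bit
  a = 495 − 210 × 1 = 285 ms
Then RT(32) = 285 + 210 × log₂ 32 = 285 + 210 × 5 ≈ 1335.000 ms.

1335 ms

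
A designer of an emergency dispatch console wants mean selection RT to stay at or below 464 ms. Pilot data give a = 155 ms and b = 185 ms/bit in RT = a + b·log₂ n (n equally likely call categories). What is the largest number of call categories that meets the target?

3

185·log₂ n ≤ 464 − 155 = 309, giving log₂ n ≤ 1.6703 and n ≤ 3.183. The largest whole number is 3.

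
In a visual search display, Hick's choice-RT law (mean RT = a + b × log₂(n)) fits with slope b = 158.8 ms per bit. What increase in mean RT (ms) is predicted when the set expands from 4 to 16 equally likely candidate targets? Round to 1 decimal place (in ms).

ΔRT = (a + b log₂ n₂) − (a + b log₂ n₁) = b·(log₂ n₂ − log₂ n₁).
log₂(16) − log₂(4) = log₂(16/4) = log₂(4) = 2.
ΔRT = 158.8 × 2.0000 = 317.600 ms.

317.6 ms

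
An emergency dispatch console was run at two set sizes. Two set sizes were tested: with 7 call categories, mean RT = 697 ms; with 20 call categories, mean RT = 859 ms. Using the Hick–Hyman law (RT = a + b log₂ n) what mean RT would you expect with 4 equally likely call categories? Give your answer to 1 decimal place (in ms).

Solve the two-equation system in a and b:
  b = (859 − 697) / (log₂ 20 − log₂ 7) = 162 / (4.3219 − 2.8074) = 106.961 ms/bit
  a = 697 − 106.961 × 2.8074 = 396.723 ms
Then RT(4) = 396.723 + 106.961 × log₂ 4 = 396.723 + 106.961 × 2 ≈ 610.645 ms.

610.6 ms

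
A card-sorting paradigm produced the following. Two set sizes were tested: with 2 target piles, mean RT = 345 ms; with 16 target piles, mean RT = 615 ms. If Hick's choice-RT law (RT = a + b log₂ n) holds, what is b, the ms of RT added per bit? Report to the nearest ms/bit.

b = (RT₂ − RT₁)/(log₂ n₂ − log₂ n₁) = (615 − 345)/(4 − 1) = 90 ms/bit.

90 ms/bit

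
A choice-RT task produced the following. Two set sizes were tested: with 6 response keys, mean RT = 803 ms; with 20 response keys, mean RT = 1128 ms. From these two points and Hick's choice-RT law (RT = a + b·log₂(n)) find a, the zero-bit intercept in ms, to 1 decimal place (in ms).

b = (RT₂ − RT₁)/(log₂ n₂ − log₂ n₁) = (1128 − 803)/(4.3219 − 2.5850) = 187.108 ms/bit.
Intercept: a = 803 − 187.108·log₂(6) = 319.333 ms.

319.3 ms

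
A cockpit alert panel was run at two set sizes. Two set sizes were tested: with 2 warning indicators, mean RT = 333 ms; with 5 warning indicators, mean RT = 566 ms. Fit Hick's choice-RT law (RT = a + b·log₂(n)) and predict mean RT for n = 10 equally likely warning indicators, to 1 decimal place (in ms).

RT is linear in log₂ n, so two points fix the line:
  b = (566 − 333) / (log₂ 5 − log₂ 2) = 233 / (2.3219 − 1) = 176.258 ms/bit
  a = 333 − 176.258 × 1 = 156.742 ms
Then RT(10) = 156.742 + 176.258 × log₂ 10 = 156.742 + 176.258 × 3.3219 ≈ 742.258 ms.

742.3 ms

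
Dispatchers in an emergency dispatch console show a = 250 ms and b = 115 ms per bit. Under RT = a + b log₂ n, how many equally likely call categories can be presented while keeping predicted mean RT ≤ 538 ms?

5

Set 250 + 115·log₂ n ≤ 538 → log₂ n ≤ (538 − 250)/115 = 2.5043.
So n ≤ 2^2.5043 = 5.674; the largest integer n is 5.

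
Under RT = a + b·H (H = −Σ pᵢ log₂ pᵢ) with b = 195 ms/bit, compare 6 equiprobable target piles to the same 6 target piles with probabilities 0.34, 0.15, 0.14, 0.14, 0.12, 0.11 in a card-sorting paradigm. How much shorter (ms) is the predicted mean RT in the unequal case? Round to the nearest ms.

26 ms

Equiprobable entropy H₀ = log₂ 6 = 2.5850 bits.
Skewed entropy H = −Σ pᵢ log₂ pᵢ = 2.4513 bits.
ΔRT = b·(H₀ − H) = 195 × 0.1337 = 26.07 ms.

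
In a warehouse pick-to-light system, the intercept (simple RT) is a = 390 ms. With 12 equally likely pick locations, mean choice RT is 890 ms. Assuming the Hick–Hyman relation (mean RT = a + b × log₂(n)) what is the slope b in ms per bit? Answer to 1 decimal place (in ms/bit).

log₂(12) = 3.5850 bits.
b = (RT − a)/log₂ n = (890 − 390) / 3.5850 = 139.471 ms/bit.

139.5 ms/bit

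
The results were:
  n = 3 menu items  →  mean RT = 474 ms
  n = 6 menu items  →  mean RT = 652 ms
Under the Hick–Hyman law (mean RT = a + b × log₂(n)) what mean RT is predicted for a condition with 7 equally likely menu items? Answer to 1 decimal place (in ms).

Solve the two-equation system in a and b:
  b = (652 − 474) / (log₂ 6 − log₂ 3) = 178 / (2.5850 − 1.5850) = 178.000 ms/bit
  a = 474 − 178.000 × 1.5850 = 191.877 ms
Then RT(7) = 191.877 + 178.000 × log₂ 7 = 191.877 + 178.000 × 2.8074 ≈ 691.586 ms.

691.6 ms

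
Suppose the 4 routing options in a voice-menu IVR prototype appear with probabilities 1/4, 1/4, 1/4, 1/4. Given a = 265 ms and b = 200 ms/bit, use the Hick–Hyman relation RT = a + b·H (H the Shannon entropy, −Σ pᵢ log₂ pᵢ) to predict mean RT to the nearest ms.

Each term −pᵢ log₂ pᵢ: 0.25·2 + 0.25·2 + 0.25·2 + 0.25·2; summed, H = 2.000 bits.
Mean RT = a + bH = 265 + 200·2.000 = 665.00 ms.

665 ms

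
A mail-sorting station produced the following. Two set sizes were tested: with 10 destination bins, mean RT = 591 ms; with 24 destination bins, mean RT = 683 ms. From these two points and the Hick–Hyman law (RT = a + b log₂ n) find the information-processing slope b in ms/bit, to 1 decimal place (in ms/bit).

72.8 ms/bit

Slope: b = (683 − 591) / (log₂ 24 − log₂ 10) = 92/1.2630 = 72.840 ms/bit.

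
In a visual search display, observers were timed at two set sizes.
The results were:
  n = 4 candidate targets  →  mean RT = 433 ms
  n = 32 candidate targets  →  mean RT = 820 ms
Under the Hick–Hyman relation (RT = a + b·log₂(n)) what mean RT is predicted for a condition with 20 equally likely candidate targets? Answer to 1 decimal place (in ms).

Solve the two-equation system in a and b:
  b = (820 − 433) / (log₂ 32 − log₂ 4) = 387 / (5 − 2) = 129.000 ms/bit
  a = 433 − 129.000 × 2 = 175.000 ms
Then RT(20) = 175.000 + 129.000 × log₂ 20 = 175.000 + 129.000 × 4.3219 ≈ 732.529 ms.

732.5 ms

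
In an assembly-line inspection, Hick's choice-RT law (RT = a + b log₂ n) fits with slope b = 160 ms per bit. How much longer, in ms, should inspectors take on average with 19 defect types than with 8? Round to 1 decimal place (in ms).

Only the slope matters, since a is common to both: ΔRT = b·log₂(n₂/n₁).
log₂(19) − log₂(8) = 4.2479 − 3 = 1.2479.
ΔRT = 160 × 1.2479 = 199.668 ms.

199.7 ms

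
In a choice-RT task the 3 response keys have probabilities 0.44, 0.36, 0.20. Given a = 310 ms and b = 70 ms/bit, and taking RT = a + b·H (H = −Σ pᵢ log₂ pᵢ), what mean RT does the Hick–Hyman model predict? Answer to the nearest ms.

416 ms

Entropy contributions −pᵢ log₂ pᵢ: 0.5211, 0.5306, 0.4644; sum H = 1.5161 bits.
RT = a + bH = 310 + 70·1.5161 = 416.13 ms.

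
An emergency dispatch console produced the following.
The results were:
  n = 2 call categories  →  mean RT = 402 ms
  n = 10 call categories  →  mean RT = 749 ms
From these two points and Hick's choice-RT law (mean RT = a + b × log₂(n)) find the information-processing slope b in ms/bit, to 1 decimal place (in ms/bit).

149.4 ms/bit

Slope: b = (749 − 402) / (log₂ 10 − log₂ 2) = 347/2.3219 = 149.445 ms/bit.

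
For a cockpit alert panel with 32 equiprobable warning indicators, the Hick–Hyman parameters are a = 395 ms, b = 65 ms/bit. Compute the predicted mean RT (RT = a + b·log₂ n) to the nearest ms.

log₂(32) = 5 bits, so RT = 395 + 65 × 5 ≈ 720.000 ms.

720 ms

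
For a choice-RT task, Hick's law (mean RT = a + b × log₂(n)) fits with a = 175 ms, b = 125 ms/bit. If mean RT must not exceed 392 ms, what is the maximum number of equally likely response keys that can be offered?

125·log₂ n ≤ 392 − 175 = 217, giving log₂ n ≤ 1.7360 and n ≤ 3.331. The largest whole number is 3.

3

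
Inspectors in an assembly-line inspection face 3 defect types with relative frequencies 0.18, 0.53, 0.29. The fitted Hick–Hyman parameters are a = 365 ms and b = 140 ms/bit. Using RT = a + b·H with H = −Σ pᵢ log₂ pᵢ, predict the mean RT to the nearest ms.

568 ms

Entropy contributions −pᵢ log₂ pᵢ: 0.4453, 0.4854, 0.5179; sum H = 1.4487 bits.
RT = a + bH = 365 + 140·1.4487 = 567.81 ms.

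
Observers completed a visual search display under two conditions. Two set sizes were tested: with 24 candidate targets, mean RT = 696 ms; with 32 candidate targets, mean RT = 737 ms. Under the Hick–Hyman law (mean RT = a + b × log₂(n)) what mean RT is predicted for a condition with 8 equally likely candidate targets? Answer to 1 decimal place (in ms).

Solve the two-equation system in a and b:
  b = (737 − 696) / (log₂ 32 − log₂ 24) = 41 / (5 − 4.5850) = 98.786 ms/bit
  a = 696 − 98.786 × 4.5850 = 243.069 ms
Then RT(8) = 243.069 + 98.786 × log₂ 8 = 243.069 + 98.786 × 3 ≈ 539.427 ms.

539.4 ms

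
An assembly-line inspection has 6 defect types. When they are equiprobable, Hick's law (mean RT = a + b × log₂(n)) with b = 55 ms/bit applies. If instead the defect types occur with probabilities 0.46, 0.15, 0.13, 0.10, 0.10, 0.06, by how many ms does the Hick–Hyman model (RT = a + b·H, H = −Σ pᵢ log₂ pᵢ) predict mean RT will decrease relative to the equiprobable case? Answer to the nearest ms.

The RT saving is b·ΔH. Equiprobable H₀ = log₂(6) = 2.5850 bits; with the given probabilities H = 2.2164 bits.
b·(H₀ − H) = 55 × (2.5850 − 2.2164) = 20.27 ms.

20 ms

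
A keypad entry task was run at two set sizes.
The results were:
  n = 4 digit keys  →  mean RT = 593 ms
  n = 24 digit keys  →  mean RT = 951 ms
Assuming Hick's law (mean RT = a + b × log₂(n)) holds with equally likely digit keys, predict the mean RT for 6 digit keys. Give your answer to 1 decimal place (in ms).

Solve the two-equation system in a and b:
  b = (951 − 593) / (log₂ 24 − log₂ 4) = 358 / (4.5850 − 2) = 138.493 ms/bit
  a = 593 − 138.493 × 2 = 316.013 ms
Then RT(6) = 316.013 + 138.493 × log₂ 6 = 316.013 + 138.493 × 2.5850 ≈ 674.013 ms.

674.0 ms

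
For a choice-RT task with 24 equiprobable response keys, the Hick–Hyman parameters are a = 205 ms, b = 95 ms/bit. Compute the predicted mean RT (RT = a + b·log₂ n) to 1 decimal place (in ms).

log₂(24) = 4.5850 bits, so RT = 205 + 95 × 4.5850 ≈ 640.571 ms.

640.6 ms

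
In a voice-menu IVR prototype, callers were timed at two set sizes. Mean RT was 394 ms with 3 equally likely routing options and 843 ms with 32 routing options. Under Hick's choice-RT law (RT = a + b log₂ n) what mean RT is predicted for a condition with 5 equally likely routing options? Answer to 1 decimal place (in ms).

Solve the two-equation system in a and b:
  b = (843 − 394) / (log₂ 32 − log₂ 3) = 449 / (5 − 1.5850) = 131.477 ms/bit
  a = 394 − 131.477 × 1.5850 = 185.613 ms
Then RT(5) = 185.613 + 131.477 × log₂ 5 = 185.613 + 131.477 × 2.3219 ≈ 490.894 ms.

490.9 ms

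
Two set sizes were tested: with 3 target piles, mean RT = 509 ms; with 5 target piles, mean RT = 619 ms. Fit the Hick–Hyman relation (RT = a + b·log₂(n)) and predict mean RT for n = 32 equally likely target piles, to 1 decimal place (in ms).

1018.7 ms

RT is linear in log₂ n, so two points fix the line:
  b = (619 − 509) / (log₂ 5 − log₂ 3) = 110 / (2.3219 − 1.5850) = 149.261 ms/bit
  a = 509 − 149.261 × 1.5850 = 272.427 ms
Then RT(32) = 272.427 + 149.261 × log₂ 32 = 272.427 + 149.261 × 5 ≈ 1018.731 ms.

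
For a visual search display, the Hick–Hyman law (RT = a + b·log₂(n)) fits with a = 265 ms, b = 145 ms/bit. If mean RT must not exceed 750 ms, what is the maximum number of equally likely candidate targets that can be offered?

Information budget: (750 − 265)/145 = 3.3448 bits, so n ≤ 2^3.3448 = 10.160 → at most 10.

10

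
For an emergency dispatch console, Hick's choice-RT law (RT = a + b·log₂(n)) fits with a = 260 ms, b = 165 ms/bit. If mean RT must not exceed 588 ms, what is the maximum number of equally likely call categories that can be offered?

3

165·log₂ n ≤ 588 − 260 = 328, giving log₂ n ≤ 1.9879 and n ≤ 3.967. The largest whole number is 3.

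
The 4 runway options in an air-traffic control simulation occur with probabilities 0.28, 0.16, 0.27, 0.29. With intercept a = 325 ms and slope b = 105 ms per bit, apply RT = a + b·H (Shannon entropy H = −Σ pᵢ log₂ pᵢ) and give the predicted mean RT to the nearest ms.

531 ms

H = 0.28·log₂(1/0.28) + 0.16·log₂(1/0.16) + 0.27·log₂(1/0.27) + 0.29·log₂(1/0.29) = 1.9652 bits.
RT = 325 + 105 × 1.9652 = 531.34 ms.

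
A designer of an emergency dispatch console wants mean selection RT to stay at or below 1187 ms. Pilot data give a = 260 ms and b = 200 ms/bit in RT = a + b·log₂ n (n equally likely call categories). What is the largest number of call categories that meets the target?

24

200·log₂ n ≤ 1187 − 260 = 927, giving log₂ n ≤ 4.6350 and n ≤ 24.847. The largest whole number is 24.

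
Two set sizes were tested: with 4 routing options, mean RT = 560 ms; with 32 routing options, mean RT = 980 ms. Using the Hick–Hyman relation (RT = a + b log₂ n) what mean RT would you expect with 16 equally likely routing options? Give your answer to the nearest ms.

Fit slope and intercept:
  b = (980 − 560) / (log₂ 32 − log₂ 4) = 420 / (5 − 2) = 140 ms/bit
  a = 560 − 140 × 2 = 280 ms
Then RT(16) = 280 + 140 × log₂ 16 = 280 + 140 × 4 ≈ 840.000 ms.

840 ms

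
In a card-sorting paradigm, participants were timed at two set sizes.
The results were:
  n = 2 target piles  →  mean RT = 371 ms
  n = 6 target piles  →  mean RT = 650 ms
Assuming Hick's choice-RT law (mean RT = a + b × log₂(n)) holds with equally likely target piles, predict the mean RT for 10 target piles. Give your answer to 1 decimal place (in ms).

779.7 ms

RT is linear in log₂ n, so two points fix the line:
  b = (650 − 371) / (log₂ 6 − log₂ 2) = 279 / (2.5850 − 1) = 176.029 ms/bit
  a = 371 − 176.029 × 1 = 194.971 ms
Then RT(10) = 194.971 + 176.029 × log₂ 10 = 194.971 + 176.029 × 3.3219 ≈ 779.728 ms.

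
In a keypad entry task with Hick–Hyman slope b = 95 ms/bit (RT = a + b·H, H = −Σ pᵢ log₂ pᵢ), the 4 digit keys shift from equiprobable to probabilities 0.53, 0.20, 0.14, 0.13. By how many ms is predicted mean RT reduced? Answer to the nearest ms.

Equiprobable entropy H₀ = log₂ 4 = 2.0000 bits.
Skewed entropy H = −Σ pᵢ log₂ pᵢ = 1.7296 bits.
ΔRT = b·(H₀ − H) = 95 × 0.2704 = 25.69 ms.

26 ms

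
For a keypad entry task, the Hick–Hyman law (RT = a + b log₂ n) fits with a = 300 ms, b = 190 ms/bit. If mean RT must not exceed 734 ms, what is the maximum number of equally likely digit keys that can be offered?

4

Set 300 + 190·log₂ n ≤ 734 → log₂ n ≤ (734 − 300)/190 = 2.2842.
So n ≤ 2^2.2842 = 4.871; the largest integer n is 4.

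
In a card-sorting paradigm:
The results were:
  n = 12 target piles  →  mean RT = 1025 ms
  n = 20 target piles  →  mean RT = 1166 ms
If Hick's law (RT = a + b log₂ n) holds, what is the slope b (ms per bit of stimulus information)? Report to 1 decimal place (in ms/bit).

191.3 ms/bit

The slope on a log₂ axis is (1166 − 1025) / (4.3219 − 3.5850) = 191.325 ms/bit.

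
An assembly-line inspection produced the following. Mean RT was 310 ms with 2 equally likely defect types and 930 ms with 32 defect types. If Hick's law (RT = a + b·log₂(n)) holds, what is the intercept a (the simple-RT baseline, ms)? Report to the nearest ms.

The slope on a log₂ axis is (930 − 310) / (5 − 1) = 155 ms/bit.
Intercept: a = 310 − 155·log₂(2) = 155.000 ms.

155 ms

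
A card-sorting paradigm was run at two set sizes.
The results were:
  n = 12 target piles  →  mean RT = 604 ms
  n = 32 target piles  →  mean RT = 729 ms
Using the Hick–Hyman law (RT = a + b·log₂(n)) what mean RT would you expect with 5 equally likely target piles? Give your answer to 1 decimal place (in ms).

RT is linear in log₂ n, so two points fix the line:
  b = (729 − 604) / (log₂ 32 − log₂ 12) = 125 / (5 − 3.5850) = 88.337 ms/bit
  a = 604 − 88.337 × 3.5850 = 287.316 ms
Then RT(5) = 287.316 + 88.337 × log₂ 5 = 287.316 + 88.337 × 2.3219 ≈ 492.427 ms.

492.4 ms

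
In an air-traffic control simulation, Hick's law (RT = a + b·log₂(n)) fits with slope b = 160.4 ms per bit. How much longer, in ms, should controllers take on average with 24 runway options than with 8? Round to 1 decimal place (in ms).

254.2 ms

The intercept a cancels: ΔRT = b·(log₂ n₂ − log₂ n₁) = b·log₂(n₂/n₁).
log₂(24) − log₂(8) = 4.5850 − 3 = 1.5850.
ΔRT = 160.4 × 1.5850 = 254.228 ms.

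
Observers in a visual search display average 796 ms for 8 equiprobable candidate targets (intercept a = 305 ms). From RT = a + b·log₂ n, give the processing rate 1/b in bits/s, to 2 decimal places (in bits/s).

b = (796 − 305)/log₂ 8 = 491/3 = 163.667 ms per bit = 0.16367 s/bit; the reciprocal is 6.110 bits/s.

6.11 bits/s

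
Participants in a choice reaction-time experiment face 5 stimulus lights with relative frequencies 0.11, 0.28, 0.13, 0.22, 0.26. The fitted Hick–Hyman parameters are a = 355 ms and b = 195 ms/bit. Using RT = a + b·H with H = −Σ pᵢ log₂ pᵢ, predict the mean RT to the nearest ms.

790 ms

H = 0.11·log₂(1/0.11) + 0.28·log₂(1/0.28) + 0.13·log₂(1/0.13) + 0.22·log₂(1/0.22) + 0.26·log₂(1/0.26) = 2.2330 bits.
RT = 355 + 195 × 2.2330 = 790.44 ms.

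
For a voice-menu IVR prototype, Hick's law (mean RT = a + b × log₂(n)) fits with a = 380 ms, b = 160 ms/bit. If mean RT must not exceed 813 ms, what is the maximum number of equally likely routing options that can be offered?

160·log₂ n ≤ 813 − 380 = 433, giving log₂ n ≤ 2.7062 and n ≤ 6.526. The largest whole number is 6.

6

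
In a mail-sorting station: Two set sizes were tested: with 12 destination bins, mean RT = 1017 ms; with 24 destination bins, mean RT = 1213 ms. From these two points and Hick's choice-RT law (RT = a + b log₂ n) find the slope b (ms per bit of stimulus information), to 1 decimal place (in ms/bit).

196.0 ms/bit

b = (RT₂ − RT₁)/(log₂ n₂ − log₂ n₁) = (1213 − 1017)/(4.5850 − 3.5850) = 196.000 ms/bit.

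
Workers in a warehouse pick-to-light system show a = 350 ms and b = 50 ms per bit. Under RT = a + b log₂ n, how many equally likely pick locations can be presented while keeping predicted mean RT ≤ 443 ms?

3

Set 350 + 50·log₂ n ≤ 443 → log₂ n ≤ (443 − 350)/50 = 1.8600.
So n ≤ 2^1.8600 = 3.630; the largest integer n is 3.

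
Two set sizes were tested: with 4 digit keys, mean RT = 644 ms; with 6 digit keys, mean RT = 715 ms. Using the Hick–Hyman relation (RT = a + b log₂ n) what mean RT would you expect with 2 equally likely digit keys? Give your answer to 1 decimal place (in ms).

RT is linear in log₂ n, so two points fix the line:
  b = (715 − 644) / (log₂ 6 − log₂ 4) = 71 / (2.5850 − 2) = 121.375 ms/bit
  a = 644 − 121.375 × 2 = 401.249 ms
Then RT(2) = 401.249 + 121.375 × log₂ 2 = 401.249 + 121.375 × 1 ≈ 522.625 ms.

522.6 ms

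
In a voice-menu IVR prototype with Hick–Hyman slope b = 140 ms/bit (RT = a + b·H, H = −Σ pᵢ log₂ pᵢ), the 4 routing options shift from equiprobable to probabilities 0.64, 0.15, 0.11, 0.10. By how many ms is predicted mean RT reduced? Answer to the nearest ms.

69 ms

Equiprobable entropy H₀ = log₂ 4 = 2.0000 bits.
Skewed entropy H = −Σ pᵢ log₂ pᵢ = 1.5051 bits.
ΔRT = b·(H₀ − H) = 140 × 0.4949 = 69.29 ms.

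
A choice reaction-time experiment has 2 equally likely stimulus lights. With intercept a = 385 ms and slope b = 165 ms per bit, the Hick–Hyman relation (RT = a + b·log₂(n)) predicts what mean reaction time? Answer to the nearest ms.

log₂(2) = 1 bits, so RT = 385 + 165 × 1 ≈ 550.000 ms.

550 ms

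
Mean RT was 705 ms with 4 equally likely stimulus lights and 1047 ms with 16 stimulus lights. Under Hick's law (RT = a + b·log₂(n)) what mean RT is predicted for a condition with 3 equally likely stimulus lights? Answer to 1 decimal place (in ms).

Fit slope and intercept:
  b = (1047 − 705) / (log₂ 16 − log₂ 4) = 342 / (4 − 2) = 171.000 ms/bit
  a = 705 − 171.000 × 2 = 363.000 ms
Then RT(3) = 363.000 + 171.000 × log₂ 3 = 363.000 + 171.000 × 1.5850 ≈ 634.029 ms.

634.0 ms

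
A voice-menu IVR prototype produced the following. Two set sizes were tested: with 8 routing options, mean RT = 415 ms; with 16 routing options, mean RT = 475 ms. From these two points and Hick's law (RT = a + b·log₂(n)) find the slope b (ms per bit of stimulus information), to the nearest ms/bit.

60 ms/bit

b = (RT₂ − RT₁)/(log₂ n₂ − log₂ n₁) = (475 − 415)/(4 − 3) = 60 ms/bit.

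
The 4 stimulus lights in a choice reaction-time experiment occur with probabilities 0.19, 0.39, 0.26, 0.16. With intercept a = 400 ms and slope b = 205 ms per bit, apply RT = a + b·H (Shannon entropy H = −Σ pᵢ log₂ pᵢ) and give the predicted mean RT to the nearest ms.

792 ms

Entropy contributions −pᵢ log₂ pᵢ: 0.4552, 0.5298, 0.5053, 0.4230; sum H = 1.9133 bits.
RT = a + bH = 400 + 205·1.9133 = 792.23 ms.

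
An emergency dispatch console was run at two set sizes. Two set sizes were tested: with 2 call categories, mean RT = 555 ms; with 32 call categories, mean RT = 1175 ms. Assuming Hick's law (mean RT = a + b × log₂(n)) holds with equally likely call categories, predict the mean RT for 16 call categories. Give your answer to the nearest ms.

1020 ms

Fit slope and intercept:
  b = (1175 − 555) / (log₂ 32 − log₂ 2) = 620 / (5 − 1) = 155 ms/bit
  a = 555 − 155 × 1 = 400 ms
Then RT(16) = 400 + 155 × log₂ 16 = 400 + 155 × 4 ≈ 1020.000 ms.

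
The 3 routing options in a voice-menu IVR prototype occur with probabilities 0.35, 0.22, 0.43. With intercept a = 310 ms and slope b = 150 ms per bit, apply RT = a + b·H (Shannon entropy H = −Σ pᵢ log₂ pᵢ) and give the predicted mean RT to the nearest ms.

540 ms

H = 0.35·log₂(1/0.35) + 0.22·log₂(1/0.22) + 0.43·log₂(1/0.43) = 1.5342 bits.
RT = 310 + 150 × 1.5342 = 540.14 ms.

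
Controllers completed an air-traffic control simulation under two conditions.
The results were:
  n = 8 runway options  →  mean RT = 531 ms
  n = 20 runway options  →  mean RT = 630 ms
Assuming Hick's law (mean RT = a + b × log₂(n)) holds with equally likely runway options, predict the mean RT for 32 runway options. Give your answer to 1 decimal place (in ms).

Solve the two-equation system in a and b:
  b = (630 − 531) / (log₂ 20 − log₂ 8) = 99 / (4.3219 − 3) = 74.891 ms/bit
  a = 531 − 74.891 × 3 = 306.328 ms
Then RT(32) = 306.328 + 74.891 × log₂ 32 = 306.328 + 74.891 × 5 ≈ 680.781 ms.

680.8 ms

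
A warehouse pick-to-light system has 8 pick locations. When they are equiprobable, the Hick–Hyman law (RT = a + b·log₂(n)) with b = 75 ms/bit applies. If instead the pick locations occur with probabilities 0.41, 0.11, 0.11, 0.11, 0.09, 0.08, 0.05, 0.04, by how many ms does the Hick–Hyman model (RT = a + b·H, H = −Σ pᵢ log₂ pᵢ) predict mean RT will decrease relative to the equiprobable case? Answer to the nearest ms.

31 ms

The RT saving is b·ΔH. Equiprobable H₀ = log₂(8) = 3.0000 bits; with the given probabilities H = 2.5843 bits.
b·(H₀ − H) = 75 × (3.0000 − 2.5843) = 31.18 ms.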